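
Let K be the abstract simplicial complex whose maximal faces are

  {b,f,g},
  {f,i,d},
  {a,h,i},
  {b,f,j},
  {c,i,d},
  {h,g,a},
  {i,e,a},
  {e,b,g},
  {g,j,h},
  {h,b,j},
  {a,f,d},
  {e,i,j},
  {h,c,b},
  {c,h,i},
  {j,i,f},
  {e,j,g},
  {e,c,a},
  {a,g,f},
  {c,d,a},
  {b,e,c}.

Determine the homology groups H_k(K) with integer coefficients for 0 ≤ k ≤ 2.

H_0 ≅ Z,  H_1 ≅ Z ⊕ Z/2Z,  H_2 = 0.

K has 10 vertices, 30 edges, 20 triangles.
rank ∂_0 = 0, rank ∂_1 = 9 ⇒ b_0 = 10 − 0 − 9 = 1; all invariant factors of ∂_1 are 1 so no torsion. So H_0 = Z.
rank ∂_1 = 9, rank ∂_2 = 20 ⇒ b_1 = 30 − 9 − 20 = 1; ∂_2 has invariant factor(s) [2] giving torsion. So H_1 = Z ⊕ Z/2Z.
rank ∂_2 = 20, rank ∂_3 = 0 ⇒ b_2 = 20 − 20 − 0 = 0. So H_2 = 0.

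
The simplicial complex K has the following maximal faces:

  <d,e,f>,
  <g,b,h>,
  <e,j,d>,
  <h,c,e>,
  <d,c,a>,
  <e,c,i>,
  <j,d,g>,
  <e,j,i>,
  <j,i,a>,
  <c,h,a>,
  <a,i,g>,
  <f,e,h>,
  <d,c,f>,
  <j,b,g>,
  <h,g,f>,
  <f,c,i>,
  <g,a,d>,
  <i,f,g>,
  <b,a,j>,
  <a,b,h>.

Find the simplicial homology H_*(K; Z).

H_0 ≅ Z,  H_1 ≅ Z ⊕ Z_2,  H_2 = 0.

Order the vertices as a < b < c < d < e < f < g < h < i < j. Listing each simplex with vertices in this order, K has dimension 2 with simplices:

  0-simplices (10): a, b, c, d, e, f, g, h, i, j
  1-simplices (30): ab, ac, ad, ag, ah, ai, aj, bg, bh, bj, cd, ce, cf, ch, ci, de, df, dg, dj, ef, eh, ei, ej, fg, fh, fi, gh, gi, gj, ij
  2-simplices (20): abh, abj, acd, ach, adg, agi, aij, bgh, bgj, cdf, ceh, cei, cfi, def, dej, dgj, efh, eij, fgh, fgi

so the chain groups are C_0 ≅ Z^10, C_1 ≅ Z^30, C_2 ≅ Z^20.

The boundary map ∂_1: C_1 → C_0 is given by ∂[p,q] = [q] − [p].
The 10×30 boundary matrix has rank 9 and Smith normal form diag(1,1,1,1,1,1,1,1,1).

∂_2: C_2 → C_1 maps a triangle to the signed sum of its edges. For instance
  ∂efh = fh − eh + ef,
  ∂dgj = gj − dj + dg.
The 30×20 boundary matrix has rank 20 and Smith normal form diag(1,1,1,1,1,1,1,1,1,1,1,1,1,1,1,1,1,1,1,2).

Reading off H_k = ker ∂_k / im ∂_{k+1}:

  H_0: rank C_0 − rank ∂_1 = 10 − 9 = 1, and the invariant factors of ∂_1 are all 1, so H_0 = Z.
  H_1: rank ker ∂_1 − rank ∂_2 = (30 − 9) − 20 = 1, and ∂_2 has invariant factor 2 > 1, so H_1 = Z ⊕ Z_2.
  H_2: rank ker ∂_2 − rank ∂_3 = (20 − 20) − 0 = 0, and there is no ∂_3, so H_2 = 0.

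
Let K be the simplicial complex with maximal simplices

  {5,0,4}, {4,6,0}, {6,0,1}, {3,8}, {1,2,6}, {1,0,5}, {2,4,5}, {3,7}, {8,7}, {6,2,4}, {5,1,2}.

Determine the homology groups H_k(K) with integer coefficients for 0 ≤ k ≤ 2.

H_0 ≅ Z^2,  H_1 ≅ Z,  H_2 ≅ Z.

K has 9 vertices, 15 edges, 8 triangles.
rank ∂_0 = 0, rank ∂_1 = 7 ⇒ b_0 = 9 − 0 − 7 = 2; all invariant factors of ∂_1 are 1 so no torsion. So H_0 = Z^2.
rank ∂_1 = 7, rank ∂_2 = 7 ⇒ b_1 = 15 − 7 − 7 = 1; all invariant factors of ∂_2 are 1 so no torsion. So H_1 = Z.
rank ∂_2 = 7, rank ∂_3 = 0 ⇒ b_2 = 8 − 7 − 0 = 1. So H_2 = Z.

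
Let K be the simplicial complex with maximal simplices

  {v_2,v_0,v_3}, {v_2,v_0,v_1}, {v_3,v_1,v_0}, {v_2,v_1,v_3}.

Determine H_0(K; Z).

Order the vertices as v_0 < v_1 < v_2 < v_3. Listing each simplex with vertices in this order, K has dimension 2 with simplices:

  0-simplices (4): [v_0], [v_1], [v_2], [v_3]
  1-simplices (6): [v_0,v_1], [v_0,v_2], [v_0,v_3], [v_1,v_2], [v_1,v_3], [v_2,v_3]
  2-simplices (4): [v_0,v_1,v_2], [v_0,v_1,v_3], [v_0,v_2,v_3], [v_1,v_2,v_3]

Hence C_0 ≅ Z^4, C_1 ≅ Z^6, C_2 ≅ Z^4.

The boundary map ∂_1: C_1 → C_0 is given by ∂[p,q] = [q] − [p]. For instance
  ∂[v_0,v_1] = [v_1] − [v_0].
As a 4×6 matrix over Z this has rank 3, with invariant factors (1,1,1).

Boundary ∂_2: C_2 → C_1 maps a triangle to the signed sum of its edges. For instance
  ∂[v_0,v_2,v_3] = [v_2,v_3] − [v_0,v_3] + [v_0,v_2],
  ∂[v_0,v_1,v_2] = [v_1,v_2] − [v_0,v_2] + [v_0,v_1].
As a 6×4 matrix over Z this has rank 3, with invariant factors (1,1,1).

Now H_k = ker ∂_k / im ∂_{k+1}, so:

  H_0: rank C_0 − rank ∂_1 = 4 − 3 = 1, and the invariant factors of ∂_1 are all 1, so H_0 = Z.

H_0 ≅ Z.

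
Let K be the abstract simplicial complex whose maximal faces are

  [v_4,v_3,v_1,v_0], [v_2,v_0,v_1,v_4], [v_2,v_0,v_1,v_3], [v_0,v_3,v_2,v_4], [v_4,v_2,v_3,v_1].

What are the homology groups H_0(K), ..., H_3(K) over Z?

We work with the vertex ordering v_0 < v_1 < v_2 < v_3 < v_4. The simplices of K, each written with vertices in increasing order, are:

  0-simplices (5): [v_0], [v_1], [v_2], [v_3], [v_4]
  1-simplices (10): [v_0,v_1], [v_0,v_2], [v_0,v_3], [v_0,v_4], [v_1,v_2], [v_1,v_3], [v_1,v_4], [v_2,v_3], [v_2,v_4], [v_3,v_4]
  2-simplices (10): [v_0,v_1,v_2], [v_0,v_1,v_3], [v_0,v_1,v_4], [v_0,v_2,v_3], [v_0,v_2,v_4], [v_0,v_3,v_4], [v_1,v_2,v_3], [v_1,v_2,v_4], [v_1,v_3,v_4], [v_2,v_3,v_4]
  3-simplices (5): [v_0,v_1,v_2,v_3], [v_0,v_1,v_2,v_4], [v_0,v_1,v_3,v_4], [v_0,v_2,v_3,v_4], [v_1,v_2,v_3,v_4]

Hence C_0 ≅ Z^5, C_1 ≅ Z^10, C_2 ≅ Z^10, C_3 ≅ Z^5.

∂_1: C_1 → C_0 sends each edge [p,q] (with p < q) to q − p. For instance
  ∂[v_0,v_2] = [v_2] − [v_0].
As a 5×10 matrix over Z this has rank 4, with invariant factors (1,1,1,1).

∂_2: C_2 → C_1 acts by ∂[p,q,r] = [q,r] − [p,r] + [p,q]. For instance
  ∂[v_0,v_1,v_3] = [v_1,v_3] − [v_0,v_3] + [v_0,v_1],
  ∂[v_0,v_1,v_4] = [v_1,v_4] − [v_0,v_4] + [v_0,v_1].
As a 10×10 matrix over Z this has rank 6, with invariant factors (1,1,1,1,1,1).

The boundary map ∂_3: C_3 → C_2 sends each 3-simplex σ to the alternating sum Σ_i (−1)^i (σ with its i-th vertex removed). For instance
  ∂[v_0,v_1,v_3,v_4] = [v_1,v_3,v_4] − [v_0,v_3,v_4] + [v_0,v_1,v_4] − [v_0,v_1,v_3],
  ∂[v_0,v_2,v_3,v_4] = [v_2,v_3,v_4] − [v_0,v_3,v_4] + [v_0,v_2,v_4] − [v_0,v_2,v_3].
The 10×5 boundary matrix has rank 4 and Smith normal form diag(1,1,1,1).

Now H_k = ker ∂_k / im ∂_{k+1}, so:

  H_0: rank C_0 − rank ∂_1 = 5 − 4 = 1, and the invariant factors of ∂_1 are all 1, so H_0 = Z.
  H_1: rank ker ∂_1 − rank ∂_2 = (10 − 4) − 6 = 0, and the invariant factors of ∂_2 are all 1, so H_1 = 0.
  H_2: rank ker ∂_2 − rank ∂_3 = (10 − 6) − 4 = 0, and the invariant factors of ∂_3 are all 1, so H_2 = 0.
  H_3: rank ker ∂_3 − rank ∂_4 = (5 − 4) − 0 = 1, and there is no ∂_4, so H_3 = Z.

(K is a triangulation of the 3-sphere S^3.)

H_0 = Z,  H_1 = 0,  H_2 = 0,  H_3 = Z.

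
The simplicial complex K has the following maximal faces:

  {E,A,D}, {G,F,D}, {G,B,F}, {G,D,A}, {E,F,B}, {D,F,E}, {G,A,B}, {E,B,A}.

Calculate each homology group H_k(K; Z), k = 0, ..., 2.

Order the vertices as A < B < D < E < F < G. Listing each simplex with vertices in this order, K has dimension 2 with simplices:

  0-simplices (6): A, B, D, E, F, G
  1-simplices (12): AB, AD, AE, AG, BE, BF, BG, DE, DF, DG, EF, FG
  2-simplices (8): ABE, ABG, ADE, ADG, BEF, BFG, DEF, DFG

giving chain groups C_0 ≅ Z^6, C_1 ≅ Z^12, C_2 ≅ Z^8.

Boundary ∂_1: C_1 → C_0 maps an edge to its endpoints' difference, ∂[p,q] = q − p.
As a 6×12 matrix over Z this has rank 5, with invariant factors (1,1,1,1,1).

Boundary ∂_2: C_2 → C_1 maps a triangle to the signed sum of its edges. For instance
  ∂BEF = EF − BF + BE,
  ∂ADG = DG − AG + AD.
As a 12×8 matrix over Z this has rank 7, with invariant factors (1,1,1,1,1,1,1).

Now H_k = ker ∂_k / im ∂_{k+1}, so:

  H_0: rank C_0 − rank ∂_1 = 6 − 5 = 1, and the invariant factors of ∂_1 are all 1, so H_0 ≅ Z.
  H_1: rank ker ∂_1 − rank ∂_2 = (12 − 5) − 7 = 0, and the invariant factors of ∂_2 are all 1, so H_1 ≅ 0.
  H_2: rank ker ∂_2 − rank ∂_3 = (8 − 7) − 0 = 1, and there is no ∂_3, so H_2 ≅ Z.

As a check, the Euler characteristic is 6 − 12 + 8 = 2, which agrees with 1 − 0 + 1 = 2.
(K is a triangulation of the 2-sphere S^2.)

H_0 ≅ Z,  H_1 = 0,  H_2 ≅ Z.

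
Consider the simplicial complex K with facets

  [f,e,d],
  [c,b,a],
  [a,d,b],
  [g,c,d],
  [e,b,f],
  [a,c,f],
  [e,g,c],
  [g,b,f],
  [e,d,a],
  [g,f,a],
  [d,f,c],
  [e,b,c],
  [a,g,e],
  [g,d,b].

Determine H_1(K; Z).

We work with the vertex ordering a < b < c < d < e < f < g. The simplices of K, each written with vertices in increasing order, are:

  0-simplices (7): a, b, c, d, e, f, g
  1-simplices (21): ab, ac, ad, ae, af, ag, bc, bd, be, bf, bg, cd, ce, cf, cg, de, df, dg, ef, eg, fg
  2-simplices (14): abc, abd, acf, ade, aeg, afg, bce, bdg, bef, bfg, cdf, cdg, ceg, def

so the chain groups are C_0 ≅ Z^7, C_1 ≅ Z^21, C_2 ≅ Z^14.

The boundary map ∂_1: C_1 → C_0 is given by ∂[p,q] = [q] − [p].
This gives a 7×21 integer matrix of rank 6; reducing to Smith normal form yields diagonal entries (1,1,1,1,1,1).

Boundary ∂_2: C_2 → C_1 maps a triangle to the signed sum of its edges. For instance
  ∂bfg = fg − bg + bf,
  ∂afg = fg − ag + af.
As a 21×14 matrix over Z this has rank 13, with invariant factors (1,1,1,1,1,1,1,1,1,1,1,1,1).

Now H_k = ker ∂_k / im ∂_{k+1}, so:

  H_1: rank ker ∂_1 − rank ∂_2 = (21 − 6) − 13 = 2, and the invariant factors of ∂_2 are all 1, so H_1 = Z^2.

H_1 ≅ Z^2.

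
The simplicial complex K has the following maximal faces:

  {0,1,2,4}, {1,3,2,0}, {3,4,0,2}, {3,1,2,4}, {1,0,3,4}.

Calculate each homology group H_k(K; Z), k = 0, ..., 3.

H_0 = Z,  H_1 = 0,  H_2 = 0,  H_3 = Z.

Take the total order 0 < 1 < 2 < 3 < 4 on the vertex set. Then K (dimension 3) consists of the simplices:

  0-simplices (5): [0], [1], [2], [3], [4]
  1-simplices (10): [0,1], [0,2], [0,3], [0,4], [1,2], [1,3], [1,4], [2,3], [2,4], [3,4]
  2-simplices (10): [0,1,2], [0,1,3], [0,1,4], [0,2,3], [0,2,4], [0,3,4], [1,2,3], [1,2,4], [1,3,4], [2,3,4]
  3-simplices (5): [0,1,2,3], [0,1,2,4], [0,1,3,4], [0,2,3,4], [1,2,3,4]

so the chain groups are C_0 ≅ Z^5, C_1 ≅ Z^10, C_2 ≅ Z^10, C_3 ≅ Z^5.

The boundary map ∂_1: C_1 → C_0 sends each edge [p,q] (with p < q) to q − p. For instance
  ∂[3,4] = [4] − [3].
This gives a 5×10 integer matrix of rank 4; reducing to Smith normal form yields diagonal entries (1,1,1,1).

∂_2: C_2 → C_1 maps a triangle to the signed sum of its edges. For instance
  ∂[1,3,4] = [3,4] − [1,4] + [1,3],
  ∂[0,1,3] = [1,3] − [0,3] + [0,1].
The resulting 10×10 matrix has rank 6, and its Smith normal form has invariant factors (1,1,1,1,1,1).

∂_3: C_3 → C_2 sends each 3-simplex σ to the alternating sum Σ_i (−1)^i (σ with its i-th vertex removed). For instance
  ∂[0,1,3,4] = [1,3,4] − [0,3,4] + [0,1,4] − [0,1,3],
  ∂[0,2,3,4] = [2,3,4] − [0,3,4] + [0,2,4] − [0,2,3].
As a 10×5 matrix over Z this has rank 4, with invariant factors (1,1,1,1).

Reading off H_k = ker ∂_k / im ∂_{k+1}:

  H_0: rank C_0 − rank ∂_1 = 5 − 4 = 1, and the invariant factors of ∂_1 are all 1, so H_0 ≅ Z.
  H_1: rank ker ∂_1 − rank ∂_2 = (10 − 4) − 6 = 0, and the invariant factors of ∂_2 are all 1, so H_1 ≅ 0.
  H_2: rank ker ∂_2 − rank ∂_3 = (10 − 6) − 4 = 0, and the invariant factors of ∂_3 are all 1, so H_2 ≅ 0.
  H_3: rank ker ∂_3 − rank ∂_4 = (5 − 4) − 0 = 1, and there is no ∂_4, so H_3 ≅ Z.

As a check, the Euler characteristic is 5 − 10 + 10 − 5 = 0, which agrees with 1 − 0 + 0 − 1 = 0.
(K is a triangulation of the 3-sphere S^3.)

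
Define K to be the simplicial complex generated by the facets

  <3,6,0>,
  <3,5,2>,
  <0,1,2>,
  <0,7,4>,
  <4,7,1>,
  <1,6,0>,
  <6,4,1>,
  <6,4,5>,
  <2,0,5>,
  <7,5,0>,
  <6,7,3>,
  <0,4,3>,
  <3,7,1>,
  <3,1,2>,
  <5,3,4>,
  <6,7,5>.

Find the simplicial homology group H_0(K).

H_0 ≅ Z.

K has 8 vertices, 24 edges, 16 triangles.
rank ∂_0 = 0, rank ∂_1 = 7 ⇒ b_0 = 8 − 0 − 7 = 1; all invariant factors of ∂_1 are 1 so no torsion. So H_0 = Z.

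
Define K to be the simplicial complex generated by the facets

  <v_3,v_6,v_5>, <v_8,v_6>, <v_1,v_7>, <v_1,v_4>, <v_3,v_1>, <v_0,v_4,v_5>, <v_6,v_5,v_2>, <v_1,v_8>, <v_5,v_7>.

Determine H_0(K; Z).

H_0 = Z.

K has 9 vertices, 14 edges, 3 triangles.
rank ∂_0 = 0, rank ∂_1 = 8 ⇒ b_0 = 9 − 0 − 8 = 1; all invariant factors of ∂_1 are 1 so no torsion. So H_0 ≅ Z.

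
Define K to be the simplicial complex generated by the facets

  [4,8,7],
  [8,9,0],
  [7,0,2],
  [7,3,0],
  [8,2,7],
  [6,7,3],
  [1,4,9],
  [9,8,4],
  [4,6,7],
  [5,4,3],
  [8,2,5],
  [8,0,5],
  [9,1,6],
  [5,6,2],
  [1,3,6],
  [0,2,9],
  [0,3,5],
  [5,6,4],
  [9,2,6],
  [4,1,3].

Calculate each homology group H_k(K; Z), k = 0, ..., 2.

Order the vertices as 0 < 1 < 2 < 3 < 4 < 5 < 6 < 7 < 8 < 9. Listing each simplex with vertices in this order, K has dimension 2 with simplices:

  0-simplices (10): [0], [1], [2], [3], [4], [5], [6], [7], [8], [9]
  1-simplices (30): (30 of them)
  2-simplices (20): (20 of them)

so the chain groups are C_0 ≅ Z^10, C_1 ≅ Z^30, C_2 ≅ Z^20.

Boundary ∂_1: C_1 → C_0 maps an edge to its endpoints' difference, ∂[p,q] = q − p. For instance
  ∂[0,2] = [2] − [0].
As a 10×30 matrix over Z this has rank 9, with invariant factors (1,1,1,1,1,1,1,1,1).

Boundary ∂_2: C_2 → C_1 acts by ∂[p,q,r] = [q,r] − [p,r] + [p,q]. For instance
  ∂[0,5,8] = [5,8] − [0,8] + [0,5],
  ∂[0,2,7] = [2,7] − [0,7] + [0,2].
As a 30×20 matrix over Z this has rank 20, with invariant factors (1,1,1,1,1,1,1,1,1,1,1,1,1,1,1,1,1,1,1,2).

Computing H_k = (kernel of ∂_k) / (image of ∂_{k+1}):

  H_0: rank C_0 − rank ∂_1 = 10 − 9 = 1, and the invariant factors of ∂_1 are all 1, so H_0 ≅ Z.
  H_1: rank ker ∂_1 − rank ∂_2 = (30 − 9) − 20 = 1, and ∂_2 has invariant factor 2 > 1, so H_1 ≅ Z ⊕ Z/2.
  H_2: rank ker ∂_2 − rank ∂_3 = (20 − 20) − 0 = 0, and there is no ∂_3, so H_2 ≅ 0.

H_0 = Z,  H_1 = Z ⊕ Z/2,  H_2 = 0.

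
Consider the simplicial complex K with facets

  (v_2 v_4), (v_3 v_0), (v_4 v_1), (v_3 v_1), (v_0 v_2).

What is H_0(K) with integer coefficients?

We work with the vertex ordering v_0 < v_1 < v_2 < v_3 < v_4. The simplices of K, each written with vertices in increasing order, are:

  0-simplices (5): [v_0], [v_1], [v_2], [v_3], [v_4]
  1-simplices (5): [v_0,v_2], [v_0,v_3], [v_1,v_3], [v_1,v_4], [v_2,v_4]

giving chain groups C_0 ≅ Z^5, C_1 ≅ Z^5.

Boundary ∂_1: C_1 → C_0 sends each edge [p,q] (with p < q) to q − p.
The resulting 5×5 matrix has rank 4, and its Smith normal form has invariant factors (1,1,1,1).

Computing H_k = (kernel of ∂_k) / (image of ∂_{k+1}):

  H_0: rank C_0 − rank ∂_1 = 5 − 4 = 1, and the invariant factors of ∂_1 are all 1, so H_0 ≅ Z.

H_0 = Z.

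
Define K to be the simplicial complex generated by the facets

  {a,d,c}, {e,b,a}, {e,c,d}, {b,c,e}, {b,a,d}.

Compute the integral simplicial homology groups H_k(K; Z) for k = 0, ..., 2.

H_0 ≅ Z,  H_1 ≅ Z,  H_2 = 0.

Order the vertices as a < b < c < d < e. Listing each simplex with vertices in this order, K has dimension 2 with simplices:

  0-simplices (5): a, b, c, d, e
  1-simplices (10): ab, ac, ad, ae, bc, bd, be, cd, ce, de
  2-simplices (5): abd, abe, acd, bce, cde

Hence C_0 ≅ Z^5, C_1 ≅ Z^10, C_2 ≅ Z^5.

Boundary ∂_1: C_1 → C_0 maps an edge to its endpoints' difference, ∂[p,q] = q − p.
This gives a 5×10 integer matrix of rank 4; reducing to Smith normal form yields diagonal entries (1,1,1,1).

Boundary ∂_2: C_2 → C_1 acts by ∂[p,q,r] = [q,r] − [p,r] + [p,q]. For instance
  ∂abd = bd − ad + ab,
  ∂acd = cd − ad + ac.
The 10×5 boundary matrix has rank 5 and Smith normal form diag(1,1,1,1,1).

Now H_k = ker ∂_k / im ∂_{k+1}, so:

  H_0: rank C_0 − rank ∂_1 = 5 − 4 = 1, and the invariant factors of ∂_1 are all 1, so H_0 = Z.
  H_1: rank ker ∂_1 − rank ∂_2 = (10 − 4) − 5 = 1, and the invariant factors of ∂_2 are all 1, so H_1 = Z.
  H_2: rank ker ∂_2 − rank ∂_3 = (5 − 5) − 0 = 0, and there is no ∂_3, so H_2 = 0.

As a check, the Euler characteristic is 5 − 10 + 5 = 0, which agrees with 1 − 1 + 0 = 0.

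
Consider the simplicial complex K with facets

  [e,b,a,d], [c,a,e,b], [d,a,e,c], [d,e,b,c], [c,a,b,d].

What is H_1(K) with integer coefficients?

We work with the vertex ordering a < b < c < d < e. The simplices of K, each written with vertices in increasing order, are:

  0-simplices (5): a, b, c, d, e
  1-simplices (10): ab, ac, ad, ae, bc, bd, be, cd, ce, de
  2-simplices (10): abc, abd, abe, acd, ace, ade, bcd, bce, bde, cde
  3-simplices (5): abcd, abce, abde, acde, bcde

so the chain groups are C_0 ≅ Z^5, C_1 ≅ Z^10, C_2 ≅ Z^10, C_3 ≅ Z^5.

The boundary map ∂_1: C_1 → C_0 is given by ∂[p,q] = [q] − [p]. For instance
  ∂bc = c − b.
This gives a 5×10 integer matrix of rank 4; reducing to Smith normal form yields diagonal entries (1,1,1,1).

The boundary map ∂_2: C_2 → C_1 maps a triangle to the signed sum of its edges. For instance
  ∂ade = de − ae + ad,
  ∂abd = bd − ad + ab.
This gives a 10×10 integer matrix of rank 6; reducing to Smith normal form yields diagonal entries (1,1,1,1,1,1).

Boundary ∂_3: C_3 → C_2 sends each 3-simplex σ to the alternating sum Σ_i (−1)^i (σ with its i-th vertex removed). For instance
  ∂abce = bce − ace + abe − abc,
  ∂abde = bde − ade + abe − abd.
The 10×5 boundary matrix has rank 4 and Smith normal form diag(1,1,1,1).

Computing H_k = (kernel of ∂_k) / (image of ∂_{k+1}):

  H_1: rank ker ∂_1 − rank ∂_2 = (10 − 4) − 6 = 0, and the invariant factors of ∂_2 are all 1, so H_1 = 0.

H_1 = 0.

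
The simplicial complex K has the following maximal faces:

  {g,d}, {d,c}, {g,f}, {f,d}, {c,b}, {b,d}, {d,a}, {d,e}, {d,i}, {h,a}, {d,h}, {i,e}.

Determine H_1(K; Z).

We work with the vertex ordering a < b < c < d < e < f < g < h < i. The simplices of K, each written with vertices in increasing order, are:

  0-simplices (9): a, b, c, d, e, f, g, h, i
  1-simplices (12): ad, ah, bc, bd, cd, de, df, dg, dh, di, ei, fg

giving chain groups C_0 ≅ Z^9, C_1 ≅ Z^12.

The boundary map ∂_1: C_1 → C_0 sends each edge [p,q] (with p < q) to q − p. For instance
  ∂de = e − d.
The 9×12 boundary matrix has rank 8 and Smith normal form diag(1,1,1,1,1,1,1,1).

Reading off H_k = ker ∂_k / im ∂_{k+1}:

  H_1: rank ker ∂_1 − rank ∂_2 = (12 − 8) − 0 = 4, and there is no ∂_2, so H_1 ≅ Z^4.

(K is a triangulation of a wedge of 4 circles.)

H_1 = Z^4.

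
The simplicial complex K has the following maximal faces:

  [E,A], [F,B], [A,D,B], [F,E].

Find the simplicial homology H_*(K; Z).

K has 5 vertices, 6 edges, 1 triangle.
rank ∂_0 = 0, rank ∂_1 = 4 ⇒ b_0 = 5 − 0 − 4 = 1; all invariant factors of ∂_1 are 1 so no torsion. So H_0 ≅ Z.
rank ∂_1 = 4, rank ∂_2 = 1 ⇒ b_1 = 6 − 4 − 1 = 1; all invariant factors of ∂_2 are 1 so no torsion. So H_1 ≅ Z.
rank ∂_2 = 1, rank ∂_3 = 0 ⇒ b_2 = 1 − 1 − 0 = 0. So H_2 ≅ 0.

H_0 ≅ Z,  H_1 ≅ Z,  H_2 = 0.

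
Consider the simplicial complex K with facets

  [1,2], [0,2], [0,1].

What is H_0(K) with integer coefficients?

H_0 = Z.

Order the vertices as 0 < 1 < 2. Listing each simplex with vertices in this order, K has dimension 1 with simplices:

  0-simplices (3): [0], [1], [2]
  1-simplices (3): [0,1], [0,2], [1,2]

so the chain groups are C_0 ≅ Z^3, C_1 ≅ Z^3.

∂_1: C_1 → C_0 maps an edge to its endpoints' difference, ∂[p,q] = q − p. For instance
  ∂[1,2] = [2] − [1].
The resulting 3×3 matrix has rank 2, and its Smith normal form has invariant factors (1,1).

Reading off H_k = ker ∂_k / im ∂_{k+1}:

  H_0: rank C_0 − rank ∂_1 = 3 − 2 = 1, and the invariant factors of ∂_1 are all 1, so H_0 ≅ Z.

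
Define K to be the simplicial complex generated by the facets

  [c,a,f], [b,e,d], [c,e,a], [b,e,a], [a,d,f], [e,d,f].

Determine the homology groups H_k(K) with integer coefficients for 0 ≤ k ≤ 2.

H_0 ≅ Z,  H_1 ≅ Z,  H_2 = 0.

Take the total order a < b < c < d < e < f on the vertex set. Then K (dimension 2) consists of the simplices:

  0-simplices (6): a, b, c, d, e, f
  1-simplices (12): ab, ac, ad, ae, af, bd, be, ce, cf, de, df, ef
  2-simplices (6): abe, ace, acf, adf, bde, def

Hence C_0 ≅ Z^6, C_1 ≅ Z^12, C_2 ≅ Z^6.

∂_1: C_1 → C_0 is given by ∂[p,q] = [q] − [p].
The resulting 6×12 matrix has rank 5, and its Smith normal form has invariant factors (1,1,1,1,1).

∂_2: C_2 → C_1 maps a triangle to the signed sum of its edges. For instance
  ∂acf = cf − af + ac,
  ∂abe = be − ae + ab.
As a 12×6 matrix over Z this has rank 6, with invariant factors (1,1,1,1,1,1).

From H_k ≅ ker(∂_k) / im(∂_{k+1}) we obtain:

  H_0: rank C_0 − rank ∂_1 = 6 − 5 = 1, and the invariant factors of ∂_1 are all 1, so H_0 = Z.
  H_1: rank ker ∂_1 − rank ∂_2 = (12 − 5) − 6 = 1, and the invariant factors of ∂_2 are all 1, so H_1 = Z.
  H_2: rank ker ∂_2 − rank ∂_3 = (6 − 6) − 0 = 0, and there is no ∂_3, so H_2 = 0.

(K is a triangulation of the cylinder S^1 x I.)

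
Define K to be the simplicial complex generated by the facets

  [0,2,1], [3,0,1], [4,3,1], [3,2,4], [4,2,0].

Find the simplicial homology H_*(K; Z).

Fix the vertex order 0 < 1 < 2 < 3 < 4 and write every simplex with vertices in increasing order. Then dim K = 2 and the simplices of K are:

  0-simplices (5): [0], [1], [2], [3], [4]
  1-simplices (10): [0,1], [0,2], [0,3], [0,4], [1,2], [1,3], [1,4], [2,3], [2,4], [3,4]
  2-simplices (5): [0,1,2], [0,1,3], [0,2,4], [1,3,4], [2,3,4]

so the chain groups are C_0 ≅ Z^5, C_1 ≅ Z^10, C_2 ≅ Z^5.

The boundary map ∂_1: C_1 → C_0 maps an edge to its endpoints' difference, ∂[p,q] = q − p. For instance
  ∂[0,3] = [3] − [0].
The resulting 5×10 matrix has rank 4, and its Smith normal form has invariant factors (1,1,1,1).

The boundary map ∂_2: C_2 → C_1 sends each 2-simplex [p,q,r] to [q,r] − [p,r] + [p,q]. For instance
  ∂[0,2,4] = [2,4] − [0,4] + [0,2],
  ∂[1,3,4] = [3,4] − [1,4] + [1,3].
The 10×5 boundary matrix has rank 5 and Smith normal form diag(1,1,1,1,1).

Now H_k = ker ∂_k / im ∂_{k+1}, so:

  H_0: rank C_0 − rank ∂_1 = 5 − 4 = 1, and the invariant factors of ∂_1 are all 1, so H_0 = Z.
  H_1: rank ker ∂_1 − rank ∂_2 = (10 − 4) − 5 = 1, and the invariant factors of ∂_2 are all 1, so H_1 = Z.
  H_2: rank ker ∂_2 − rank ∂_3 = (5 − 5) − 0 = 0, and there is no ∂_3, so H_2 = 0.

As a check, the Euler characteristic is 5 − 10 + 5 = 0, which agrees with 1 − 1 + 0 = 0.

H_0 ≅ Z,  H_1 ≅ Z,  H_2 = 0.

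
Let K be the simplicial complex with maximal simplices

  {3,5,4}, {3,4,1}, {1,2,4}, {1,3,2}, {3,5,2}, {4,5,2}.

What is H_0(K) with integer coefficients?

We work with the vertex ordering 1 < 2 < 3 < 4 < 5. The simplices of K, each written with vertices in increasing order, are:

  0-simplices (5): [1], [2], [3], [4], [5]
  1-simplices (9): [1,2], [1,3], [1,4], [2,3], [2,4], [2,5], [3,4], [3,5], [4,5]
  2-simplices (6): [1,2,3], [1,2,4], [1,3,4], [2,3,5], [2,4,5], [3,4,5]

Hence C_0 ≅ Z^5, C_1 ≅ Z^9, C_2 ≅ Z^6.

The boundary map ∂_1: C_1 → C_0 sends each edge [p,q] (with p < q) to q − p.
This gives a 5×9 integer matrix of rank 4; reducing to Smith normal form yields diagonal entries (1,1,1,1).

Boundary ∂_2: C_2 → C_1 maps a triangle to the signed sum of its edges. For instance
  ∂[2,3,5] = [3,5] − [2,5] + [2,3],
  ∂[3,4,5] = [4,5] − [3,5] + [3,4].
The 9×6 boundary matrix has rank 5 and Smith normal form diag(1,1,1,1,1).

Computing H_k = (kernel of ∂_k) / (image of ∂_{k+1}):

  H_0: rank C_0 − rank ∂_1 = 5 − 4 = 1, and the invariant factors of ∂_1 are all 1, so H_0 ≅ Z.

H_0 ≅ Z.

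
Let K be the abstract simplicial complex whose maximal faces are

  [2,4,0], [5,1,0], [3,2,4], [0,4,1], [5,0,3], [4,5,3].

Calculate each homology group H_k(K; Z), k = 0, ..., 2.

Take the total order 0 < 1 < 2 < 3 < 4 < 5 on the vertex set. Then K (dimension 2) consists of the simplices:

  0-simplices (6): [0], [1], [2], [3], [4], [5]
  1-simplices (12): [0,1], [0,2], [0,3], [0,4], [0,5], [1,4], [1,5], [2,3], [2,4], [3,4], [3,5], [4,5]
  2-simplices (6): [0,1,4], [0,1,5], [0,2,4], [0,3,5], [2,3,4], [3,4,5]

giving chain groups C_0 ≅ Z^6, C_1 ≅ Z^12, C_2 ≅ Z^6.

Boundary ∂_1: C_1 → C_0 maps an edge to its endpoints' difference, ∂[p,q] = q − p.
This gives a 6×12 integer matrix of rank 5; reducing to Smith normal form yields diagonal entries (1,1,1,1,1).

Boundary ∂_2: C_2 → C_1 acts by ∂[p,q,r] = [q,r] − [p,r] + [p,q]. For instance
  ∂[0,3,5] = [3,5] − [0,5] + [0,3],
  ∂[0,1,4] = [1,4] − [0,4] + [0,1].
The 12×6 boundary matrix has rank 6 and Smith normal form diag(1,1,1,1,1,1).

From H_k ≅ ker(∂_k) / im(∂_{k+1}) we obtain:

  H_0: rank C_0 − rank ∂_1 = 6 − 5 = 1, and the invariant factors of ∂_1 are all 1, so H_0 ≅ Z.
  H_1: rank ker ∂_1 − rank ∂_2 = (12 − 5) − 6 = 1, and the invariant factors of ∂_2 are all 1, so H_1 ≅ Z.
  H_2: rank ker ∂_2 − rank ∂_3 = (6 − 6) − 0 = 0, and there is no ∂_3, so H_2 ≅ 0.

H_0 ≅ Z,  H_1 ≅ Z,  H_2 = 0.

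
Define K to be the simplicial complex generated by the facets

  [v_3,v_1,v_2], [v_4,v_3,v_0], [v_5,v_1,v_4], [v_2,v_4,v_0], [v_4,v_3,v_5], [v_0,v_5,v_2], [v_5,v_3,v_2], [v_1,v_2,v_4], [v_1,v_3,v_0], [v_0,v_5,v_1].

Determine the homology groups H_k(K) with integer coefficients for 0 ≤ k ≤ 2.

H_0 = Z,  H_1 = Z/2,  H_2 = 0.

We work with the vertex ordering v_0 < v_1 < v_2 < v_3 < v_4 < v_5. The simplices of K, each written with vertices in increasing order, are:

  0-simplices (6): [v_0], [v_1], [v_2], [v_3], [v_4], [v_5]
  1-simplices (15): (15 of them)
  2-simplices (10): [v_0,v_1,v_3], [v_0,v_1,v_5], [v_0,v_2,v_4], [v_0,v_2,v_5], [v_0,v_3,v_4], [v_1,v_2,v_3], [v_1,v_2,v_4], [v_1,v_4,v_5], [v_2,v_3,v_5], [v_3,v_4,v_5]

Hence C_0 ≅ Z^6, C_1 ≅ Z^15, C_2 ≅ Z^10.

The boundary map ∂_1: C_1 → C_0 sends each edge [p,q] (with p < q) to q − p.
This gives a 6×15 integer matrix of rank 5; reducing to Smith normal form yields diagonal entries (1,1,1,1,1).

The boundary map ∂_2: C_2 → C_1 maps a triangle to the signed sum of its edges. For instance
  ∂[v_2,v_3,v_5] = [v_3,v_5] − [v_2,v_5] + [v_2,v_3],
  ∂[v_0,v_1,v_3] = [v_1,v_3] − [v_0,v_3] + [v_0,v_1].
This gives a 15×10 integer matrix of rank 10; reducing to Smith normal form yields diagonal entries (1,1,1,1,1,1,1,1,1,2).

Reading off H_k = ker ∂_k / im ∂_{k+1}:

  H_0: rank C_0 − rank ∂_1 = 6 − 5 = 1, and the invariant factors of ∂_1 are all 1, so H_0 = Z.
  H_1: rank ker ∂_1 − rank ∂_2 = (15 − 5) − 10 = 0, and ∂_2 has invariant factor 2 > 1, so H_1 = Z/2.
  H_2: rank ker ∂_2 − rank ∂_3 = (10 − 10) − 0 = 0, and there is no ∂_3, so H_2 = 0.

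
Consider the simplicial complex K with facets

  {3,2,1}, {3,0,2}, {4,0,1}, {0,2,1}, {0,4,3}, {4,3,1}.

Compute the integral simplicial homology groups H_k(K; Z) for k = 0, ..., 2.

H_0 ≅ Z,  H_1 = 0,  H_2 ≅ Z.

Fix the vertex order 0 < 1 < 2 < 3 < 4 and write every simplex with vertices in increasing order. Then dim K = 2 and the simplices of K are:

  0-simplices (5): [0], [1], [2], [3], [4]
  1-simplices (9): [0,1], [0,2], [0,3], [0,4], [1,2], [1,3], [1,4], [2,3], [3,4]
  2-simplices (6): [0,1,2], [0,1,4], [0,2,3], [0,3,4], [1,2,3], [1,3,4]

giving chain groups C_0 ≅ Z^5, C_1 ≅ Z^9, C_2 ≅ Z^6.

Boundary ∂_1: C_1 → C_0 is given by ∂[p,q] = [q] − [p]. For instance
  ∂[0,2] = [2] − [0].
The resulting 5×9 matrix has rank 4, and its Smith normal form has invariant factors (1,1,1,1).

∂_2: C_2 → C_1 acts by ∂[p,q,r] = [q,r] − [p,r] + [p,q]. For instance
  ∂[0,1,4] = [1,4] − [0,4] + [0,1],
  ∂[0,3,4] = [3,4] − [0,4] + [0,3].
The resulting 9×6 matrix has rank 5, and its Smith normal form has invariant factors (1,1,1,1,1).

Reading off H_k = ker ∂_k / im ∂_{k+1}:

  H_0: rank C_0 − rank ∂_1 = 5 − 4 = 1, and the invariant factors of ∂_1 are all 1, so H_0 ≅ Z.
  H_1: rank ker ∂_1 − rank ∂_2 = (9 − 4) − 5 = 0, and the invariant factors of ∂_2 are all 1, so H_1 ≅ 0.
  H_2: rank ker ∂_2 − rank ∂_3 = (6 − 5) − 0 = 1, and there is no ∂_3, so H_2 ≅ Z.

(K is a triangulation of the 2-sphere S^2.)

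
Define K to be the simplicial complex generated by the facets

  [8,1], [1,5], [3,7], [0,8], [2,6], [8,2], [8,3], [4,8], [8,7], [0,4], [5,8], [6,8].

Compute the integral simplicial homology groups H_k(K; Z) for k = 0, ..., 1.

Take the total order 0 < 1 < 2 < 3 < 4 < 5 < 6 < 7 < 8 on the vertex set. Then K (dimension 1) consists of the simplices:

  0-simplices (9): [0], [1], [2], [3], [4], [5], [6], [7], [8]
  1-simplices (12): [0,4], [0,8], [1,5], [1,8], [2,6], [2,8], [3,7], [3,8], [4,8], [5,8], [6,8], [7,8]

giving chain groups C_0 ≅ Z^9, C_1 ≅ Z^12.

The boundary map ∂_1: C_1 → C_0 is given by ∂[p,q] = [q] − [p].
As a 9×12 matrix over Z this has rank 8, with invariant factors (1,1,1,1,1,1,1,1).

Now H_k = ker ∂_k / im ∂_{k+1}, so:

  H_0: rank C_0 − rank ∂_1 = 9 − 8 = 1, and the invariant factors of ∂_1 are all 1, so H_0 ≅ Z.
  H_1: rank ker ∂_1 − rank ∂_2 = (12 − 8) − 0 = 4, and there is no ∂_2, so H_1 ≅ Z^4.

As a check, the Euler characteristic is 9 − 12 = -3, which agrees with 1 − 4 = -3.
(K is a triangulation of a wedge of 4 circles.)

H_0 = Z,  H_1 = Z^4.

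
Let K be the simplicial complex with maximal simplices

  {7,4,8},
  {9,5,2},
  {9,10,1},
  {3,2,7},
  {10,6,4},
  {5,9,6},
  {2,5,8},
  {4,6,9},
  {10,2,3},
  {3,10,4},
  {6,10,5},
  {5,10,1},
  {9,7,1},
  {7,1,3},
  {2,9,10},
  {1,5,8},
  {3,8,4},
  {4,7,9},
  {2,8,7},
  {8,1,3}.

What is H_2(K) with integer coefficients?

Fix the vertex order 1 < 2 < 3 < 4 < 5 < 6 < 7 < 8 < 9 < 10 and write every simplex with vertices in increasing order. Then dim K = 2 and the simplices of K are:

  0-simplices (10): [1], [2], [3], [4], [5], [6], [7], [8], [9], [10]
  1-simplices (30): (30 of them)
  2-simplices (20): (20 of them)

giving chain groups C_0 ≅ Z^10, C_1 ≅ Z^30, C_2 ≅ Z^20.

The boundary map ∂_1: C_1 → C_0 maps an edge to its endpoints' difference, ∂[p,q] = q − p. For instance
  ∂[2,10] = [10] − [2].
As a 10×30 matrix over Z this has rank 9, with invariant factors (1,1,1,1,1,1,1,1,1).

The boundary map ∂_2: C_2 → C_1 sends each 2-simplex [p,q,r] to [q,r] − [p,r] + [p,q]. For instance
  ∂[2,3,7] = [3,7] − [2,7] + [2,3],
  ∂[4,7,9] = [7,9] − [4,9] + [4,7].
The resulting 30×20 matrix has rank 20, and its Smith normal form has invariant factors (1,1,1,1,1,1,1,1,1,1,1,1,1,1,1,1,1,1,1,2).

From H_k ≅ ker(∂_k) / im(∂_{k+1}) we obtain:

  H_2: rank ker ∂_2 − rank ∂_3 = (20 − 20) − 0 = 0, and there is no ∂_3, so H_2 = 0.

H_2 = 0.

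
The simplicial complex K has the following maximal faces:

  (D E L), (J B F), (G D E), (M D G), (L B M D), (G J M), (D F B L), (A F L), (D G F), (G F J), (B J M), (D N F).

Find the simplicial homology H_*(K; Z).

Order the vertices as A < B < D < E < F < G < J < L < M < N. Listing each simplex with vertices in this order, K has dimension 3 with simplices:

  0-simplices (10): A, B, D, E, F, G, J, L, M, N
  1-simplices (23): AF, AL, BD, BF, BJ, BL, BM, DE, DF, DG, DL, DM, DN, EG, EL, FG, FJ, FL, FN, GJ, GM, JM, LM
  2-simplices (17): AFL, BDF, BDL, BDM, BFJ, BFL, BJM, BLM, DEG, DEL, DFG, DFL, DFN, DGM, DLM, FGJ, GJM
  3-simplices (2): BDFL, BDLM

so the chain groups are C_0 ≅ Z^10, C_1 ≅ Z^23, C_2 ≅ Z^17, C_3 ≅ Z^2.

The boundary map ∂_1: C_1 → C_0 maps an edge to its endpoints' difference, ∂[p,q] = q − p.
As a 10×23 matrix over Z this has rank 9, with invariant factors (1,1,1,1,1,1,1,1,1).

The boundary map ∂_2: C_2 → C_1 sends each 2-simplex [p,q,r] to [q,r] − [p,r] + [p,q]. For instance
  ∂BDF = DF − BF + BD,
  ∂BLM = LM − BM + BL.
This gives a 23×17 integer matrix of rank 14; reducing to Smith normal form yields diagonal entries (1,1,1,1,1,1,1,1,1,1,1,1,1,1).

Boundary ∂_3: C_3 → C_2 sends each 3-simplex σ to the alternating sum Σ_i (−1)^i (σ with its i-th vertex removed). For instance
  ∂BDFL = DFL − BFL + BDL − BDF,
  ∂BDLM = DLM − BLM + BDM − BDL.
As a 17×2 matrix over Z this has rank 2, with invariant factors (1,1).

Reading off H_k = ker ∂_k / im ∂_{k+1}:

  H_0: rank C_0 − rank ∂_1 = 10 − 9 = 1, and the invariant factors of ∂_1 are all 1, so H_0 = Z.
  H_1: rank ker ∂_1 − rank ∂_2 = (23 − 9) − 14 = 0, and the invariant factors of ∂_2 are all 1, so H_1 = 0.
  H_2: rank ker ∂_2 − rank ∂_3 = (17 − 14) − 2 = 1, and the invariant factors of ∂_3 are all 1, so H_2 = Z.
  H_3: rank ker ∂_3 − rank ∂_4 = (2 − 2) − 0 = 0, and there is no ∂_4, so H_3 = 0.

H_0 = Z,  H_1 = 0,  H_2 = Z,  H_3 = 0.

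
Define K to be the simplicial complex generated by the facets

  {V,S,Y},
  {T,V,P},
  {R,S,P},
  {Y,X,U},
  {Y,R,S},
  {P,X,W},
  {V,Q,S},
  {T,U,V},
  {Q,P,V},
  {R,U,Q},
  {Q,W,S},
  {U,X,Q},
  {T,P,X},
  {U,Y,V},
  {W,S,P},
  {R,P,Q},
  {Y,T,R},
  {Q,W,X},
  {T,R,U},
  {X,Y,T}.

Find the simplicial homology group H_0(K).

H_0 ≅ Z.

We work with the vertex ordering P < Q < R < S < T < U < V < W < X < Y. The simplices of K, each written with vertices in increasing order, are:

  0-simplices (10): P, Q, R, S, T, U, V, W, X, Y
  1-simplices (30): PQ, PR, PS, PT, PV, PW, PX, QR, QS, QU, QV, QW, QX, RS, RT, RU, RY, SV, SW, SY, TU, TV, TX, TY, UV, UX, UY, VY, WX, XY
  2-simplices (20): PQR, PQV, PRS, PSW, PTV, PTX, PWX, QRU, QSV, QSW, QUX, QWX, RSY, RTU, RTY, SVY, TUV, TXY, UVY, UXY

giving chain groups C_0 ≅ Z^10, C_1 ≅ Z^30, C_2 ≅ Z^20.

∂_1: C_1 → C_0 sends each edge [p,q] (with p < q) to q − p. For instance
  ∂QU = U − Q.
As a 10×30 matrix over Z this has rank 9, with invariant factors (1,1,1,1,1,1,1,1,1).

∂_2: C_2 → C_1 maps a triangle to the signed sum of its edges. For instance
  ∂PQV = QV − PV + PQ,
  ∂PWX = WX − PX + PW.
As a 30×20 matrix over Z this has rank 20, with invariant factors (1,1,1,1,1,1,1,1,1,1,1,1,1,1,1,1,1,1,1,2).

From H_k ≅ ker(∂_k) / im(∂_{k+1}) we obtain:

  H_0: rank C_0 − rank ∂_1 = 10 − 9 = 1, and the invariant factors of ∂_1 are all 1, so H_0 ≅ Z.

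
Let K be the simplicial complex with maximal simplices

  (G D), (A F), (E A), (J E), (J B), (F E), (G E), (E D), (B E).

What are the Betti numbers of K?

K has 7 vertices, 9 edges.
rank ∂_0 = 0, rank ∂_1 = 6 ⇒ b_0 = 7 − 0 − 6 = 1; all invariant factors of ∂_1 are 1 so no torsion. So H_0 ≅ Z.
rank ∂_1 = 6, rank ∂_2 = 0 ⇒ b_1 = 9 − 6 − 0 = 3. So H_1 ≅ Z^3.

b_0 = 1, b_1 = 3.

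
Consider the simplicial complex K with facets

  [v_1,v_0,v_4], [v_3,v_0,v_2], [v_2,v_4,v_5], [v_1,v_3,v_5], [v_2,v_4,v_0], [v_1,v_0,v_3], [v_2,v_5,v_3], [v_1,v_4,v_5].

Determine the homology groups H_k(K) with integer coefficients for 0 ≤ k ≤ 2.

H_0 = Z,  H_1 = 0,  H_2 = Z.

Take the total order v_0 < v_1 < v_2 < v_3 < v_4 < v_5 on the vertex set. Then K (dimension 2) consists of the simplices:

  0-simplices (6): [v_0], [v_1], [v_2], [v_3], [v_4], [v_5]
  1-simplices (12): [v_0,v_1], [v_0,v_2], [v_0,v_3], [v_0,v_4], [v_1,v_3], [v_1,v_4], [v_1,v_5], [v_2,v_3], [v_2,v_4], [v_2,v_5], [v_3,v_5], [v_4,v_5]
  2-simplices (8): [v_0,v_1,v_3], [v_0,v_1,v_4], [v_0,v_2,v_3], [v_0,v_2,v_4], [v_1,v_3,v_5], [v_1,v_4,v_5], [v_2,v_3,v_5], [v_2,v_4,v_5]

so the chain groups are C_0 ≅ Z^6, C_1 ≅ Z^12, C_2 ≅ Z^8.

∂_1: C_1 → C_0 sends each edge [p,q] (with p < q) to q − p. For instance
  ∂[v_1,v_3] = [v_3] − [v_1].
This gives a 6×12 integer matrix of rank 5; reducing to Smith normal form yields diagonal entries (1,1,1,1,1).

The boundary map ∂_2: C_2 → C_1 maps a triangle to the signed sum of its edges. For instance
  ∂[v_1,v_3,v_5] = [v_3,v_5] − [v_1,v_5] + [v_1,v_3],
  ∂[v_2,v_4,v_5] = [v_4,v_5] − [v_2,v_5] + [v_2,v_4].
The resulting 12×8 matrix has rank 7, and its Smith normal form has invariant factors (1,1,1,1,1,1,1).

From H_k ≅ ker(∂_k) / im(∂_{k+1}) we obtain:

  H_0: rank C_0 − rank ∂_1 = 6 − 5 = 1, and the invariant factors of ∂_1 are all 1, so H_0 = Z.
  H_1: rank ker ∂_1 − rank ∂_2 = (12 − 5) − 7 = 0, and the invariant factors of ∂_2 are all 1, so H_1 = 0.
  H_2: rank ker ∂_2 − rank ∂_3 = (8 − 7) − 0 = 1, and there is no ∂_3, so H_2 = Z.

As a check, the Euler characteristic is 6 − 12 + 8 = 2, which agrees with 1 − 0 + 1 = 2.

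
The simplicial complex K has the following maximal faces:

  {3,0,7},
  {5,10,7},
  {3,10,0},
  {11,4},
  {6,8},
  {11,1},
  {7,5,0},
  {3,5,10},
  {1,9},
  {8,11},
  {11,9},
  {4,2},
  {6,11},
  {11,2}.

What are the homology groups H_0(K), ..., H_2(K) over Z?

Fix the vertex order 0 < 1 < 2 < 3 < 4 < 5 < 6 < 7 < 8 < 9 < 10 < 11 and write every simplex with vertices in increasing order. Then dim K = 2 and the simplices of K are:

  0-simplices (12): [0], [1], [2], [3], [4], [5], [6], [7], [8], [9], [10], [11]
  1-simplices (19): [0,3], [0,5], [0,7], [0,10], [1,9], [1,11], [2,4], [2,11], [3,5], [3,7], [3,10], [4,11], [5,7], [5,10], [6,8], [6,11], [7,10], [8,11], [9,11]
  2-simplices (5): [0,3,7], [0,3,10], [0,5,7], [3,5,10], [5,7,10]

Hence C_0 ≅ Z^12, C_1 ≅ Z^19, C_2 ≅ Z^5.

The boundary map ∂_1: C_1 → C_0 is given by ∂[p,q] = [q] − [p].
The resulting 12×19 matrix has rank 10, and its Smith normal form has invariant factors (1,1,1,1,1,1,1,1,1,1).

The boundary map ∂_2: C_2 → C_1 maps a triangle to the signed sum of its edges. For instance
  ∂[0,3,7] = [3,7] − [0,7] + [0,3],
  ∂[3,5,10] = [5,10] − [3,10] + [3,5].
This gives a 19×5 integer matrix of rank 5; reducing to Smith normal form yields diagonal entries (1,1,1,1,1).

Now H_k = ker ∂_k / im ∂_{k+1}, so:

  H_0: rank C_0 − rank ∂_1 = 12 − 10 = 2, and the invariant factors of ∂_1 are all 1, so H_0 = Z^2.
  H_1: rank ker ∂_1 − rank ∂_2 = (19 − 10) − 5 = 4, and the invariant factors of ∂_2 are all 1, so H_1 = Z^4.
  H_2: rank ker ∂_2 − rank ∂_3 = (5 − 5) − 0 = 0, and there is no ∂_3, so H_2 = 0.

(K is a triangulation of the disjoint union of the Möbius band and a wedge of 3 circles.)

H_0 ≅ Z^2,  H_1 ≅ Z^4,  H_2 = 0.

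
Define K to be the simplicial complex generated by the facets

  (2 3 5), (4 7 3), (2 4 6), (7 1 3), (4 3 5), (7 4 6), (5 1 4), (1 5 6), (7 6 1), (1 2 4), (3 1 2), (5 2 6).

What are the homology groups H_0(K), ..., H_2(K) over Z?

H_0 ≅ Z,  H_1 ≅ Z/2,  H_2 = 0.

We work with the vertex ordering 1 < 2 < 3 < 4 < 5 < 6 < 7. The simplices of K, each written with vertices in increasing order, are:

  0-simplices (7): [1], [2], [3], [4], [5], [6], [7]
  1-simplices (18): [1,2], [1,3], [1,4], [1,5], [1,6], [1,7], [2,3], [2,4], [2,5], [2,6], [3,4], [3,5], [3,7], [4,5], [4,6], [4,7], [5,6], [6,7]
  2-simplices (12): [1,2,3], [1,2,4], [1,3,7], [1,4,5], [1,5,6], [1,6,7], [2,3,5], [2,4,6], [2,5,6], [3,4,5], [3,4,7], [4,6,7]

Hence C_0 ≅ Z^7, C_1 ≅ Z^18, C_2 ≅ Z^12.

The boundary map ∂_1: C_1 → C_0 sends each edge [p,q] (with p < q) to q − p.
As a 7×18 matrix over Z this has rank 6, with invariant factors (1,1,1,1,1,1).

∂_2: C_2 → C_1 sends each 2-simplex [p,q,r] to [q,r] − [p,r] + [p,q]. For instance
  ∂[1,2,4] = [2,4] − [1,4] + [1,2],
  ∂[2,5,6] = [5,6] − [2,6] + [2,5].
The resulting 18×12 matrix has rank 12, and its Smith normal form has invariant factors (1,1,1,1,1,1,1,1,1,1,1,2).

Reading off H_k = ker ∂_k / im ∂_{k+1}:

  H_0: rank C_0 − rank ∂_1 = 7 − 6 = 1, and the invariant factors of ∂_1 are all 1, so H_0 = Z.
  H_1: rank ker ∂_1 − rank ∂_2 = (18 − 6) − 12 = 0, and ∂_2 has invariant factor 2 > 1, so H_1 = Z/2.
  H_2: rank ker ∂_2 − rank ∂_3 = (12 − 12) − 0 = 0, and there is no ∂_3, so H_2 = 0.

(K is a triangulation of the real projective plane RP^2.)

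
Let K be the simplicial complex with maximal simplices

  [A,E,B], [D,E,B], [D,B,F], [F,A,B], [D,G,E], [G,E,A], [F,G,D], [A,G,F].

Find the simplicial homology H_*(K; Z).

H_0 = Z,  H_1 = 0,  H_2 = Z.

Order the vertices as A < B < D < E < F < G. Listing each simplex with vertices in this order, K has dimension 2 with simplices:

  0-simplices (6): A, B, D, E, F, G
  1-simplices (12): AB, AE, AF, AG, BD, BE, BF, DE, DF, DG, EG, FG
  2-simplices (8): ABE, ABF, AEG, AFG, BDE, BDF, DEG, DFG

giving chain groups C_0 ≅ Z^6, C_1 ≅ Z^12, C_2 ≅ Z^8.

Boundary ∂_1: C_1 → C_0 sends each edge [p,q] (with p < q) to q − p. For instance
  ∂AB = B − A.
The 6×12 boundary matrix has rank 5 and Smith normal form diag(1,1,1,1,1).

Boundary ∂_2: C_2 → C_1 maps a triangle to the signed sum of its edges. For instance
  ∂DFG = FG − DG + DF,
  ∂AEG = EG − AG + AE.
This gives a 12×8 integer matrix of rank 7; reducing to Smith normal form yields diagonal entries (1,1,1,1,1,1,1).

Computing H_k = (kernel of ∂_k) / (image of ∂_{k+1}):

  H_0: rank C_0 − rank ∂_1 = 6 − 5 = 1, and the invariant factors of ∂_1 are all 1, so H_0 ≅ Z.
  H_1: rank ker ∂_1 − rank ∂_2 = (12 − 5) − 7 = 0, and the invariant factors of ∂_2 are all 1, so H_1 ≅ 0.
  H_2: rank ker ∂_2 − rank ∂_3 = (8 − 7) − 0 = 1, and there is no ∂_3, so H_2 ≅ Z.

As a check, the Euler characteristic is 6 − 12 + 8 = 2, which agrees with 1 − 0 + 1 = 2.
(K is a triangulation of the 2-sphere S^2.)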